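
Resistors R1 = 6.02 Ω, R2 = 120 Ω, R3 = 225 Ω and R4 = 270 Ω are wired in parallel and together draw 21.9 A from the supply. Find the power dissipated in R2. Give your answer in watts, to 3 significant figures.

120 W

We need the common branch voltage; get it from I_total × R_eq, then P = V²/R for the branch.
1/R_eq = 1/6.02 + 1/120 + 1/225 + 1/270 ⇒ R_eq = 5.477 Ω
V = I_total × R_eq = 21.90 × 5.477 = 119.9 V
P_R2 = V² / R2 = (119.9)² / 120 = 119.9 W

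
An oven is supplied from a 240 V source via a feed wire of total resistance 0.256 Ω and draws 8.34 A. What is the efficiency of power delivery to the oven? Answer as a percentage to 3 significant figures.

The feed wire carries the full 8.34 A.
P_line = I² R_line = (8.340)² × 0.256 = 17.81 W
P_source = V I = 240 × 8.340 = 2002 W; P_load = 1984 W
η = P_load / P_source = 1984 / 2002 = 0.9911

99.1 %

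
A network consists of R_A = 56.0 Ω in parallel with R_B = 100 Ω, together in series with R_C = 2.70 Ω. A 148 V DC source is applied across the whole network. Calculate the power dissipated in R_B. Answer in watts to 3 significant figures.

189 W

First find R_p for the parallel pair, then treat R_p + R_C as a series loop.
R_p = (56.0×100)/(56.0+100) = 35.90 Ω
R_total = R_p + 2.70 = 35.90 + 2.70 = 38.60 Ω
I = V / R_total = 148 / 38.60 = 3.834 A
Voltage across the parallel pair: V_p = I × R_p = 3.834 × 35.90 = 137.6 V
Use P = V²/R for R_B with V = V_p.
P_R_B = (137.6)² / 100 = 189.5 W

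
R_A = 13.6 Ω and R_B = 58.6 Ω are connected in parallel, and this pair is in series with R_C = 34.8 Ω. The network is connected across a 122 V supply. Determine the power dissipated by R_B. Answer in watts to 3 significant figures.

14.7 W

Combine R_A and R_B into their parallel equivalent first, reducing the network to two series resistors.
R_p = (13.6×58.6)/(13.6+58.6) = 11.04 Ω
R_total = R_p + 34.8 = 11.04 + 34.8 = 45.84 Ω
I = V / R_total = 122 / 45.84 = 2.662 A
Voltage across the parallel pair: V_p = I × R_p = 2.662 × 11.04 = 29.38 V
Use P = V²/R for R_B with V = V_p.
P_R_B = (29.38)² / 58.6 = 14.73 W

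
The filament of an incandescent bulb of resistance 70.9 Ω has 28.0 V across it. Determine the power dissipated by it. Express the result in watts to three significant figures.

11.1 W

V and R are stated; P = V²/R avoids computing the current.
P = (28.0 V)² / 70.9 Ω = 11.06 W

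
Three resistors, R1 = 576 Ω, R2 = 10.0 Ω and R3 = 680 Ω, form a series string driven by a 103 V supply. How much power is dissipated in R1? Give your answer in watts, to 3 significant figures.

3.81 W

The current is common to all series resistors; compute it, then apply P = I²R for the target.
R_total = 576 + 10.0 + 680 = 1266 Ω
I = V / R_total = 103 / 1266 = 0.08136 A
P_R1 = I² × R1 = (0.08136)² × 576 = 3.813 W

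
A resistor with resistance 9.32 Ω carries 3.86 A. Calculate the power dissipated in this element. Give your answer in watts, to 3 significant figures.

Current and resistance are given, so P = I²R is the direct form.
P = (3.860 A)² × 9.32 Ω = 138.9 W

139 W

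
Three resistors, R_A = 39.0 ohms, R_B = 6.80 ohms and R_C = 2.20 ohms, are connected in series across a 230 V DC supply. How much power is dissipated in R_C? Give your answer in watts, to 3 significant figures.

50.5 W

Every series element carries the same I. Get I from the total resistance, then P = I² × R_C.
R_total = 39.0 + 6.80 + 2.20 = 48.00 Ω
I = V / R_total = 230 / 48.00 = 4.792 A
P_R_C = I² × R_C = (4.792)² × 2.20 = 50.51 W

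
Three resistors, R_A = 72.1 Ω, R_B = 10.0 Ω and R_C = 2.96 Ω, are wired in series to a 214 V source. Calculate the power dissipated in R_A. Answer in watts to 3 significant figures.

Since the resistors are in series they all carry the loop current I = V/R_total; the power in any one is I²R.
R_total = 72.1 + 10.0 + 2.96 = 85.06 Ω
I = V / R_total = 214 / 85.06 = 2.516 A
P_R_A = I² × R_A = (2.516)² × 72.1 = 456.4 W

456 W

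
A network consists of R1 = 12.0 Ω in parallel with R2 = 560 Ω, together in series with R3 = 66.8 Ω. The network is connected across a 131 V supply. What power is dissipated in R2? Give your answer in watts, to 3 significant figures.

Collapse the R1‖R2 pair into one equivalent R_p; then R_p and R3 form a series string.
R_p = (12.0×560)/(12.0+560) = 11.75 Ω
R_total = R_p + 66.8 = 11.75 + 66.8 = 78.55 Ω
I = V / R_total = 131 / 78.55 = 1.668 A
Voltage across the parallel pair: V_p = I × R_p = 1.668 × 11.75 = 19.59 V
R2 has V_p across it, so P = V_p²/R2.
P_R2 = (19.59)² / 560 = 0.6855 W

0.686 W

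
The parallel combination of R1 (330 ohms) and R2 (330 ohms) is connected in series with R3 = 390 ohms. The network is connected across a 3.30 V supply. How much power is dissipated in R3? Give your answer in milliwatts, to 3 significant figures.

Combine R1 and R2 into their parallel equivalent first, reducing the network to two series resistors.
R_p = (330×330)/(330+330) = 165.0 Ω
R_total = R_p + 390 = 165.0 + 390 = 555.0 Ω
I = V / R_total = 3.30 / 555.0 = 0.005946 A
R3 is the series element, so its power is I²R.
P_R3 = (0.005946)² × 390 = 0.01379 W

13.8 mW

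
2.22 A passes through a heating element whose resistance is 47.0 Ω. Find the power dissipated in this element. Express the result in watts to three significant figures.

232 W

Current and resistance are given, so P = I²R is the direct form.
P = (2.220 A)² × 47.0 Ω = 231.6 W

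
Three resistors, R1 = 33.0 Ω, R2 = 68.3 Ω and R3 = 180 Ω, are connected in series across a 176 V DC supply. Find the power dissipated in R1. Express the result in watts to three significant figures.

Every series element carries the same I. Get I from the total resistance, then P = I² × R1.
R_total = 33.0 + 68.3 + 180 = 281.3 Ω
I = V / R_total = 176 / 281.3 = 0.6257 A
P_R1 = I² × R1 = (0.6257)² × 33.0 = 12.92 W

12.9 W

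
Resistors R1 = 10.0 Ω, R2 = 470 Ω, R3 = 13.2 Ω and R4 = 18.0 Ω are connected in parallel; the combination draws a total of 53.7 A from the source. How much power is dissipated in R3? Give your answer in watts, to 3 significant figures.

4010 W

We need the common branch voltage; get it from I_total × R_eq, then P = V²/R for the branch.
1/R_eq = 1/10.0 + 1/470 + 1/13.2 + 1/18.0 ⇒ R_eq = 4.284 Ω
V = I_total × R_eq = 53.70 × 4.284 = 230.0 V
P_R3 = V² / R3 = (230.0)² / 13.2 = 4009 W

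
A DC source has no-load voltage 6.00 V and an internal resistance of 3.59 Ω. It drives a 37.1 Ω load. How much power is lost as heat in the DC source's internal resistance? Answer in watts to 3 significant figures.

0.0781 W

r is in series with the load, so it carries the full circuit current — the loss in it is I²r.
I = ε / (r + R) = 6.00 / (3.59 + 37.1) = 0.1475 A
P_int = I² r = (0.1475)² × 3.59 = 0.07806 W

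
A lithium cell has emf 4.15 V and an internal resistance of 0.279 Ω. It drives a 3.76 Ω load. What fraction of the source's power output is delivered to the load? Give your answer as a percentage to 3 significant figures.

93.1 %

The source delivers εI, of which I²R reaches the load and I²r is lost; since I is common, η = R/(R+r).
η = R / (R + r) = 3.76 / (3.76 + 0.279) = 0.9309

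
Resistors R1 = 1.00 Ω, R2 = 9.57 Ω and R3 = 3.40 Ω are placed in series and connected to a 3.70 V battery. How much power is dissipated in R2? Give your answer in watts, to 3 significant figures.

Since the resistors are in series they all carry the loop current I = V/R_total; the power in any one is I²R.
R_total = 1.00 + 9.57 + 3.40 = 13.97 Ω
I = V / R_total = 3.70 / 13.97 = 0.2649 A
P_R2 = I² × R2 = (0.2649)² × 9.57 = 0.6713 W

0.671 W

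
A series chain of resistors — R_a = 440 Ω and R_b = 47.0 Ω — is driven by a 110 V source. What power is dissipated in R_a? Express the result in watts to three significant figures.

Series elements share the same current, so find I first, then use P = I²R.
R_total = 440 + 47.0 = 487.0 Ω
I = V / R_total = 110 / 487.0 = 0.2259 A
P_R_a = I² × R_a = (0.2259)² × 440 = 22.45 W

22.4 W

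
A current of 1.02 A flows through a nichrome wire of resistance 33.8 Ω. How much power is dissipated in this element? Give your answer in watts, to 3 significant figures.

Current and resistance are given, so P = I²R is the direct form.
P = (1.020 A)² × 33.8 Ω = 35.17 W

35.2 W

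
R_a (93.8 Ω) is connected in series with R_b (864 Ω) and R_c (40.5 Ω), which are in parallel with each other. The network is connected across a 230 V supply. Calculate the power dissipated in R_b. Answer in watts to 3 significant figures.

First combine the parallel branches into one equivalent R_p, then R_a + R_p is a series pair.
R_p = (864×40.5)/(864+40.5) = 38.69 Ω
R_total = 93.8 + 38.69 = 132.5 Ω
I = V / R_total = 230 / 132.5 = 1.736 A
Voltage across the parallel pair: V_p = I × R_p = 1.736 × 38.69 = 67.16 V
R_b is across V_p, so use P = V²/R for that branch.
P_R_b = (67.16)² / 864 = 5.221 W

5.22 W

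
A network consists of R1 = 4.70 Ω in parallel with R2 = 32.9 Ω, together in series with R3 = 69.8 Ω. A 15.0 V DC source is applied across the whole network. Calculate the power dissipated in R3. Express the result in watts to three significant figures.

First find R_p for the parallel pair, then treat R_p + R3 as a series loop.
R_p = (4.70×32.9)/(4.70+32.9) = 4.112 Ω
R_total = R_p + 69.8 = 4.112 + 69.8 = 73.91 Ω
I = V / R_total = 15.0 / 73.91 = 0.2029 A
R3 carries the full series current, so P = I²R.
P_R3 = (0.2029)² × 69.8 = 2.875 W

2.87 W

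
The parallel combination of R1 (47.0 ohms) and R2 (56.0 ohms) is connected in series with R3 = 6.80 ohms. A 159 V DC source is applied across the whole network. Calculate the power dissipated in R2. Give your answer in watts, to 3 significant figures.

Reduce the parallel combination to a single R_p; the circuit then becomes R_p in series with the remaining resistor.
R_p = (47.0×56.0)/(47.0+56.0) = 25.55 Ω
R_total = R_p + 6.80 = 25.55 + 6.80 = 32.35 Ω
I = V / R_total = 159 / 32.35 = 4.914 A
Voltage across the parallel pair: V_p = I × R_p = 4.914 × 25.55 = 125.6 V
R2 has V_p across it, so P = V_p²/R2.
P_R2 = (125.6)² / 56.0 = 281.6 W

282 W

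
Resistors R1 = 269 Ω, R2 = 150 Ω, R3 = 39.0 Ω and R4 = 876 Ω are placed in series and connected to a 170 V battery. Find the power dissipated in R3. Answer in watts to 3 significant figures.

0.633 W

Since the resistors are in series they all carry the loop current I = V/R_total; the power in any one is I²R.
R_total = 269 + 150 + 39.0 + 876 = 1334 Ω
I = V / R_total = 170 / 1334 = 0.1274 A
P_R3 = I² × R3 = (0.1274)² × 39.0 = 0.6334 W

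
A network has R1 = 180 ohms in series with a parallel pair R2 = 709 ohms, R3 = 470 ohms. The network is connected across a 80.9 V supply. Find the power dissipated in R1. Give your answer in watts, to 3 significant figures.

5.50 W

Replace R2 and R3 with their parallel equivalent so the circuit becomes R1 in series with R_p.
R_p = (709×470)/(709+470) = 282.6 Ω
R_total = 180 + 282.6 = 462.6 Ω
I = V / R_total = 80.9 / 462.6 = 0.1749 A
R1 carries the full series current, so P = I²R.
P_R1 = (0.1749)² × 180 = 5.504 W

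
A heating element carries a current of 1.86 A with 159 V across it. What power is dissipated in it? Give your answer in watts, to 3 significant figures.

296 W

Since both terminal voltage and current are stated, P = V I gives the power in one step.
P = 159 V × 1.860 A = 295.7 W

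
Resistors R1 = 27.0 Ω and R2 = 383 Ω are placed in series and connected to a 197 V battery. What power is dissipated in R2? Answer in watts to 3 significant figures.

In a series string the same current flows through every resistor — find that current, then P = I²R for the one we want.
R_total = 27.0 + 383 = 410.0 Ω
I = V / R_total = 197 / 410.0 = 0.4805 A
P_R2 = I² × R2 = (0.4805)² × 383 = 88.42 W

88.4 W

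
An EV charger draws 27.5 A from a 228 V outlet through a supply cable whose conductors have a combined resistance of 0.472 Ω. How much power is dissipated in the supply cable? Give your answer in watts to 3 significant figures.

357 W

Line loss is just I²R for the cable — we know both I and R_line directly.
The supply cable carries the full 27.5 A.
P_line = I² R_line = (27.50)² × 0.472 = 356.9 W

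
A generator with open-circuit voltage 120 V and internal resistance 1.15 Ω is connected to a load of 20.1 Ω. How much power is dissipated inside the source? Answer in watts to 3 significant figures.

36.7 W

Internal loss is I²r, with I set by the total series resistance r+R.
I = ε / (r + R) = 120 / (1.15 + 20.1) = 5.647 A
P_int = I² r = (5.647)² × 1.15 = 36.67 W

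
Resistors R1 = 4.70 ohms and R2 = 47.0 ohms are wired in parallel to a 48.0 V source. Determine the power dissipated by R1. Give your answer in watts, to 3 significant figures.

490 W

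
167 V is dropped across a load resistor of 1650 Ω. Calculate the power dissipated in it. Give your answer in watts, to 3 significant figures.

16.9 W

We know the drop across the element and its resistance — P = V²/R, one step.
P = (167 V)² / 1650 Ω = 16.90 W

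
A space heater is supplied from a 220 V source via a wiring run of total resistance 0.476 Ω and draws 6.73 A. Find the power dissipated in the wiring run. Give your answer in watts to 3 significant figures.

Line loss is just I²R for the cable — we know both I and R_line directly.
The wiring run carries the full 6.73 A.
P_line = I² R_line = (6.730)² × 0.476 = 21.56 W

21.6 W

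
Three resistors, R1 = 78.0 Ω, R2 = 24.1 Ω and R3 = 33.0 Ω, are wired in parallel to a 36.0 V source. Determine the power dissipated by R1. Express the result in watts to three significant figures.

16.6 W

Every branch has 36.0 V across it, so for R1 the power is simply V²/R.
P_R1 = V² / R1 = (36.0)² / 78.0 Ω = 16.62 W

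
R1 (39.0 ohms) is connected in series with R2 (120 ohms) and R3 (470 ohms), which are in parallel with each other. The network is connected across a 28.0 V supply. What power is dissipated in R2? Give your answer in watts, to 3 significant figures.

3.30 W

First combine the parallel branches into one equivalent R_p, then R1 + R_p is a series pair.
R_p = (120×470)/(120+470) = 95.59 Ω
R_total = 39.0 + 95.59 = 134.6 Ω
I = V / R_total = 28.0 / 134.6 = 0.2080 A
Voltage across the parallel pair: V_p = I × R_p = 0.2080 × 95.59 = 19.89 V
R2 sees V_p directly, so P = V_p² / R2.
P_R2 = (19.89)² / 120 = 3.296 W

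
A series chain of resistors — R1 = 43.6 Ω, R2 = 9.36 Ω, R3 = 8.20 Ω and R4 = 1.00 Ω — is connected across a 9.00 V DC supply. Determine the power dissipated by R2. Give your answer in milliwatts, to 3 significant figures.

Since the resistors are in series they all carry the loop current I = V/R_total; the power in any one is I²R.
R_total = 43.6 + 9.36 + 8.20 + 1.00 = 62.16 Ω
I = V / R_total = 9.00 / 62.16 = 0.1448 A
P_R2 = I² × R2 = (0.1448)² × 9.36 = 0.1962 W

196 mW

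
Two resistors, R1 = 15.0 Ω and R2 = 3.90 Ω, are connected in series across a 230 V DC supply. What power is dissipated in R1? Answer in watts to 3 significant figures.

2220 W

Every series element carries the same I. Get I from the total resistance, then P = I² × R1.
R_total = 15.0 + 3.90 = 18.90 Ω
I = V / R_total = 230 / 18.90 = 12.17 A
P_R1 = I² × R1 = (12.17)² × 15.0 = 2221 W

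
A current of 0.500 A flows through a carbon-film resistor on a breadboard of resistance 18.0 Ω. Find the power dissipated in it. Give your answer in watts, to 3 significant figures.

4.50 W

The current through and the resistance of the element are both given; use P = I²R.
P = (0.5000 A)² × 18.0 Ω = 4.500 W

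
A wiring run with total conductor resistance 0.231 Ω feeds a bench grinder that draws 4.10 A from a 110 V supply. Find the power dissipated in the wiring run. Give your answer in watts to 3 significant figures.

3.88 W

The wiring run and load are in series, so the same current flows in both; the loss is I²R_line.
The wiring run carries the full 4.10 A.
P_line = I² R_line = (4.100)² × 0.231 = 3.883 W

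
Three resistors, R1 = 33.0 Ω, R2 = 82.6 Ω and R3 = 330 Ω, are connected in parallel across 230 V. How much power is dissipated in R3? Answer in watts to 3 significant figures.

160 W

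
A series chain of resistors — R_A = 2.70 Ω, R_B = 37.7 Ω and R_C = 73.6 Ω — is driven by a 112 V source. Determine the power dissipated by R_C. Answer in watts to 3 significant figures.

71.0 W

The current is common to all series resistors; compute it, then apply P = I²R for the target.
R_total = 2.70 + 37.7 + 73.6 = 114.0 Ω
I = V / R_total = 112 / 114.0 = 0.9825 A
P_R_C = I² × R_C = (0.9825)² × 73.6 = 71.04 W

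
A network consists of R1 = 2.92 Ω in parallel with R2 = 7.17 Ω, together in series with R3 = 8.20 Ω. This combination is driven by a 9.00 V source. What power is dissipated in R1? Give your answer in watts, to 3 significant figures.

1.13 W

Collapse the R1‖R2 pair into one equivalent R_p; then R_p and R3 form a series string.
R_p = (2.92×7.17)/(2.92+7.17) = 2.075 Ω
R_total = R_p + 8.20 = 2.075 + 8.20 = 10.27 Ω
I = V / R_total = 9.00 / 10.27 = 0.8759 A
Voltage across the parallel pair: V_p = I × R_p = 0.8759 × 2.075 = 1.817 V
R1 has V_p across it, so P = V_p²/R1.
P_R1 = (1.817)² / 2.92 = 1.131 W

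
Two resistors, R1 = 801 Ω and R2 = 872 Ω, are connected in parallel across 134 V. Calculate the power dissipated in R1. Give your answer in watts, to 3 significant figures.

22.4 W

The supply voltage appears across each parallel branch — just use P = V²/R1.
P_R1 = V² / R1 = (134)² / 801 Ω = 22.42 W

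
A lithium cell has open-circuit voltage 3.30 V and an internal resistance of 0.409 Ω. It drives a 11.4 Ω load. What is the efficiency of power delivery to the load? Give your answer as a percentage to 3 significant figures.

96.5 %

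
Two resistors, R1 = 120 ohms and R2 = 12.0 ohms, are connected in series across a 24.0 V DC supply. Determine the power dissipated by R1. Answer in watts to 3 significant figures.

3.97 W

The current is common to all series resistors; compute it, then apply P = I²R for the target.
R_total = 120 + 12.0 = 132.0 Ω
I = V / R_total = 24.0 / 132.0 = 0.1818 A
P_R1 = I² × R1 = (0.1818)² × 120 = 3.967 W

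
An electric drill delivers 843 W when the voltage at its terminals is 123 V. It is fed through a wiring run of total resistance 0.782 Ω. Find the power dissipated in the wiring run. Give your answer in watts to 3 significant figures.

36.7 W

The wiring run is a series resistance carrying the load current; its dissipation is I²R_line.
I = P / V = 843 / 123 = 6.854 A through the wiring run.
P_line = I² R_line = (6.854)² × 0.782 = 36.73 W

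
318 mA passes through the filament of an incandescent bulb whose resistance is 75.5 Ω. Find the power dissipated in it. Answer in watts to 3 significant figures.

7.63 W

Knowing I and R, the power is just I²R — no need to find V first.
P = (0.3180 A)² × 75.5 Ω = 7.635 W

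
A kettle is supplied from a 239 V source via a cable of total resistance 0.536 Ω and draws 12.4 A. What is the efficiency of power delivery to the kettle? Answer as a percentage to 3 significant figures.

The cable carries the full 12.4 A.
P_line = I² R_line = (12.40)² × 0.536 = 82.42 W
P_source = V I = 239 × 12.40 = 2964 W; P_load = 2881 W
η = P_load / P_source = 2881 / 2964 = 0.9722

97.2 %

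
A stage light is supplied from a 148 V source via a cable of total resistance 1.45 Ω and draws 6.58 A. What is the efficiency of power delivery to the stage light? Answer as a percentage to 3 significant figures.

93.6 %

The cable carries the full 6.58 A.
P_line = I² R_line = (6.580)² × 1.45 = 62.78 W
P_source = V I = 148 × 6.580 = 973.8 W; P_load = 911.1 W
η = P_load / P_source = 911.1 / 973.8 = 0.9355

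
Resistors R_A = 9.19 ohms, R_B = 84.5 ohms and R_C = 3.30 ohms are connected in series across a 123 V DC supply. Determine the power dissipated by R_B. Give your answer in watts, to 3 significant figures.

In a series string the same current flows through every resistor — find that current, then P = I²R for the one we want.
R_total = 9.19 + 84.5 + 3.30 = 96.99 Ω
I = V / R_total = 123 / 96.99 = 1.268 A
P_R_B = I² × R_B = (1.268)² × 84.5 = 135.9 W

136 W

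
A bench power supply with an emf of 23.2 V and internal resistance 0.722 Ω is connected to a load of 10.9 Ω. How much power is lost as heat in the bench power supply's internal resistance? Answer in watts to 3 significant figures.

r is in series with the load, so it carries the full circuit current — the loss in it is I²r.
I = ε / (r + R) = 23.2 / (0.722 + 10.9) = 1.996 A
P_int = I² r = (1.996)² × 0.722 = 2.877 W

2.88 W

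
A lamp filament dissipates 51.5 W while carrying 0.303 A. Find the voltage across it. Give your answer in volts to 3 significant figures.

Rearranging the power relation for the two known quantities gives V = P / I.
V = 51.5 / 0.3030 = 170.0 V

170 V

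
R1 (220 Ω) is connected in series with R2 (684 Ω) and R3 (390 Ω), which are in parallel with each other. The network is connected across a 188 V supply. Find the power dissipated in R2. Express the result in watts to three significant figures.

Replace R2 and R3 with their parallel equivalent so the circuit becomes R1 in series with R_p.
R_p = (684×390)/(684+390) = 248.4 Ω
R_total = 220 + 248.4 = 468.4 Ω
I = V / R_total = 188 / 468.4 = 0.4014 A
Voltage across the parallel pair: V_p = I × R_p = 0.4014 × 248.4 = 99.70 V
R2 is across V_p, so use P = V²/R for that branch.
P_R2 = (99.70)² / 684 = 14.53 W

14.5 W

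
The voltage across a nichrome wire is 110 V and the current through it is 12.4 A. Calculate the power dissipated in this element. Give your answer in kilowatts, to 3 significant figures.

1.36 kW

Since both terminal voltage and current are stated, P = V I gives the power in one step.
P = 110 V × 12.40 A = 1364 W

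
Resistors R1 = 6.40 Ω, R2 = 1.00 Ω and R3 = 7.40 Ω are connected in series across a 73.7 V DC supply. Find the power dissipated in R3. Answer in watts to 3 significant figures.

184 W

In a series string the same current flows through every resistor — find that current, then P = I²R for the one we want.
R_total = 6.40 + 1.00 + 7.40 = 14.80 Ω
I = V / R_total = 73.7 / 14.80 = 4.980 A
P_R3 = I² × R3 = (4.980)² × 7.40 = 183.5 W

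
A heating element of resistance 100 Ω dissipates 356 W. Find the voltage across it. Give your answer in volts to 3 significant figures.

Inverting the appropriate power form: V = √(P R).
V = √(356 × 100) = 188.7 V

189 V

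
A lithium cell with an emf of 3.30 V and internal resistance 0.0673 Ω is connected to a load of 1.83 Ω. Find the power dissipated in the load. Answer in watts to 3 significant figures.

5.54 W

The internal resistance and the load are in series, so the same I flows through both; get I from ε/(r+R), then I²R for the load.
I = ε / (r + R) = 3.30 / (0.0673 + 1.83) = 1.739 A
P_load = I² R = (1.739)² × 1.83 = 5.536 W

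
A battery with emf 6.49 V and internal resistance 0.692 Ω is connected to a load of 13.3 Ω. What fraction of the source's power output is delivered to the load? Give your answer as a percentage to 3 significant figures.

Both r and R carry the same current, so the power split is just the resistance split: η = R/(R+r).
η = R / (R + r) = 13.3 / (13.3 + 0.692) = 0.9505

95.1 %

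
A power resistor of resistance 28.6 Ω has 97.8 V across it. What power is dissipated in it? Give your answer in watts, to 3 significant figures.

334 W

We know the drop across the element and its resistance — P = V²/R, one step.
P = (97.8 V)² / 28.6 Ω = 334.4 W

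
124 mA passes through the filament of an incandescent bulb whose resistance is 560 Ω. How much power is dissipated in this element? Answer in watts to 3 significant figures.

8.61 W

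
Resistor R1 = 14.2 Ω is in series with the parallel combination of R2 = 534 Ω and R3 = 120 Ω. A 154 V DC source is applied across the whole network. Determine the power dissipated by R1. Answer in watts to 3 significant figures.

26.8 W

Reduce the parallel pair to R_p first; the network is then a simple series string.
R_p = (534×120)/(534+120) = 97.98 Ω
R_total = 14.2 + 97.98 = 112.2 Ω
I = V / R_total = 154 / 112.2 = 1.373 A
R1 is in the main series path, so its power is I²R1.
P_R1 = (1.373)² × 14.2 = 26.76 W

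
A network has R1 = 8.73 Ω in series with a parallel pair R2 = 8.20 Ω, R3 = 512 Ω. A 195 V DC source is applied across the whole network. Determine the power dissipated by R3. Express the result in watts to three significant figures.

17.1 W

Collapse R2‖R3 to a single equivalent, reducing the network to two series elements.
R_p = (8.20×512)/(8.20+512) = 8.071 Ω
R_total = 8.73 + 8.071 = 16.80 Ω
I = V / R_total = 195 / 16.80 = 11.61 A
Voltage across the parallel pair: V_p = I × R_p = 11.61 × 8.071 = 93.67 V
R3 sees V_p directly, so P = V_p² / R3.
P_R3 = (93.67)² / 512 = 17.14 W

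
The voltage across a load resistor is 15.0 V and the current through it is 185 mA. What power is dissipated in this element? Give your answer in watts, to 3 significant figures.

With V and I both given, power follows immediately from P = V I.
P = 15.0 V × 0.1850 A = 2.775 W

2.77 W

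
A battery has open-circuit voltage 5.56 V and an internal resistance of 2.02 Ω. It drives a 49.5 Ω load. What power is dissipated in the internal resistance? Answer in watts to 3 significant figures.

The source's internal resistance is just another series element carrying I; its dissipation is I²r.
I = ε / (r + R) = 5.56 / (2.02 + 49.5) = 0.1079 A
P_int = I² r = (0.1079)² × 2.02 = 0.02353 W

0.0235 W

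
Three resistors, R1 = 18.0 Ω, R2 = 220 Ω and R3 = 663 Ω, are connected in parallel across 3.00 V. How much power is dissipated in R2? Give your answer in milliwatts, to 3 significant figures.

40.9 mW

R2 sits directly across the source, so P = V²/R with V = 3.00 V.
P_R2 = V² / R2 = (3.00)² / 220 Ω = 0.04091 W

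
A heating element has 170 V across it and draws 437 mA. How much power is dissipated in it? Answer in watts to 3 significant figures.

74.3 W

Both the voltage across and the current through the element are known, so P = V I applies directly.
P = 170 V × 0.4370 A = 74.29 W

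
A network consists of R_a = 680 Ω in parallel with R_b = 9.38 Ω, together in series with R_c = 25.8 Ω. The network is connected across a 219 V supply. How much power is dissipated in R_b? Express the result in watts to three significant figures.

356 W

Combine R_a and R_b into their parallel equivalent first, reducing the network to two series resistors.
R_p = (680×9.38)/(680+9.38) = 9.252 Ω
R_total = R_p + 25.8 = 9.252 + 25.8 = 35.05 Ω
I = V / R_total = 219 / 35.05 = 6.248 A
Voltage across the parallel pair: V_p = I × R_p = 6.248 × 9.252 = 57.81 V
Use P = V²/R for R_b with V = V_p.
P_R_b = (57.81)² / 9.38 = 356.3 W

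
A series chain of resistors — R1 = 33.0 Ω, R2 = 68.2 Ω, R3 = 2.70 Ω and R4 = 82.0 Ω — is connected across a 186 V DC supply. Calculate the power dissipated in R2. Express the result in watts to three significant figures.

The current is common to all series resistors; compute it, then apply P = I²R for the target.
R_total = 33.0 + 68.2 + 2.70 + 82.0 = 185.9 Ω
I = V / R_total = 186 / 185.9 = 1.001 A
P_R2 = I² × R2 = (1.001)² × 68.2 = 68.27 W

68.3 W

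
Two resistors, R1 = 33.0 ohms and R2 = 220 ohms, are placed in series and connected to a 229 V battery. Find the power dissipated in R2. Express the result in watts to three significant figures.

180 W

Every series element carries the same I. Get I from the total resistance, then P = I² × R2.
R_total = 33.0 + 220 = 253.0 Ω
I = V / R_total = 229 / 253.0 = 0.9051 A
P_R2 = I² × R2 = (0.9051)² × 220 = 180.2 W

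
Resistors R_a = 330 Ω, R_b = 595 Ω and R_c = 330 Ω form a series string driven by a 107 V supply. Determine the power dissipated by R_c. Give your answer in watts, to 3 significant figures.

2.40 W

Since the resistors are in series they all carry the loop current I = V/R_total; the power in any one is I²R.
R_total = 330 + 595 + 330 = 1255 Ω
I = V / R_total = 107 / 1255 = 0.08526 A
P_R_c = I² × R_c = (0.08526)² × 330 = 2.399 W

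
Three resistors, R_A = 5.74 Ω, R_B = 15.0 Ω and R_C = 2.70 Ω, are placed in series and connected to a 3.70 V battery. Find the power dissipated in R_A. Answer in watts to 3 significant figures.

0.143 W

Since the resistors are in series they all carry the loop current I = V/R_total; the power in any one is I²R.
R_total = 5.74 + 15.0 + 2.70 = 23.44 Ω
I = V / R_total = 3.70 / 23.44 = 0.1578 A
P_R_A = I² × R_A = (0.1578)² × 5.74 = 0.1430 W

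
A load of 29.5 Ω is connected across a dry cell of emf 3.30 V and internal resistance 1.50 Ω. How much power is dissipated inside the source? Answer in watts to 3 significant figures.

0.0170 W

r is in series with the load, so it carries the full circuit current — the loss in it is I²r.
I = ε / (r + R) = 3.30 / (1.50 + 29.5) = 0.1065 A
P_int = I² r = (0.1065)² × 1.50 = 0.01700 W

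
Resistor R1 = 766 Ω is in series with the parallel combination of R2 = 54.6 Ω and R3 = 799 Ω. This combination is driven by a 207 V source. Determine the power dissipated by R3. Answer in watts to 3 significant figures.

First combine the parallel branches into one equivalent R_p, then R1 + R_p is a series pair.
R_p = (54.6×799)/(54.6+799) = 51.11 Ω
R_total = 766 + 51.11 = 817.1 Ω
I = V / R_total = 207 / 817.1 = 0.2533 A
Voltage across the parallel pair: V_p = I × R_p = 0.2533 × 51.11 = 12.95 V
R3 sees V_p directly, so P = V_p² / R3.
P_R3 = (12.95)² / 799 = 0.2098 W

0.210 W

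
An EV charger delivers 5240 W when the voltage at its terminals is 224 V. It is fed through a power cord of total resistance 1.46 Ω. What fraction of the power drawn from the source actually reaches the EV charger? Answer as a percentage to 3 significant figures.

86.8 %

I = P / V = 5240 / 224 = 23.39 A through the power cord.
P_line = I² R_line = (23.39)² × 1.46 = 798.9 W
P_source = P_load + P_line = 5240 + 798.9 = 6039 W
η = P_load / P_source = 5240 / 6039 = 0.8677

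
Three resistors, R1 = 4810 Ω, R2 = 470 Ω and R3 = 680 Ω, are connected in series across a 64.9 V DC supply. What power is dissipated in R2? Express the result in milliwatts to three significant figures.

55.7 mW

Series elements share the same current, so find I first, then use P = I²R.
R_total = 4810 + 470 + 680 = 5960 Ω
I = V / R_total = 64.9 / 5960 = 0.01089 A
P_R2 = I² × R2 = (0.01089)² × 470 = 0.05573 W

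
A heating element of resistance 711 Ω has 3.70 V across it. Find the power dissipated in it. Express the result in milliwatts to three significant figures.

Voltage and resistance are given, so P = V²/R is the one-step route.
P = (3.70 V)² / 711 Ω = 0.01925 W

19.3 mW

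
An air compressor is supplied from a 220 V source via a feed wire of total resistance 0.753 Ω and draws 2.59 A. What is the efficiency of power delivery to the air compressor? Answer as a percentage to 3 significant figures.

99.1 %

The feed wire carries the full 2.59 A.
P_line = I² R_line = (2.590)² × 0.753 = 5.051 W
P_source = V I = 220 × 2.590 = 569.8 W; P_load = 564.7 W
η = P_load / P_source = 564.7 / 569.8 = 0.9911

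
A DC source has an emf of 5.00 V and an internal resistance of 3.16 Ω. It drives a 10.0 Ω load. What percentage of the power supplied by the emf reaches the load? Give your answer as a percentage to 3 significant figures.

The source delivers εI, of which I²R reaches the load and I²r is lost; since I is common, η = R/(R+r).
η = R / (R + r) = 10.0 / (10.0 + 3.16) = 0.7599

76.0 %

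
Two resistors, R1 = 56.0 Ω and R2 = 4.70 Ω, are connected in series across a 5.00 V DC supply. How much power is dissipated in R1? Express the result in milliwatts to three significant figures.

Series elements share the same current, so find I first, then use P = I²R.
R_total = 56.0 + 4.70 = 60.70 Ω
I = V / R_total = 5.00 / 60.70 = 0.08237 A
P_R1 = I² × R1 = (0.08237)² × 56.0 = 0.3800 W

380 mW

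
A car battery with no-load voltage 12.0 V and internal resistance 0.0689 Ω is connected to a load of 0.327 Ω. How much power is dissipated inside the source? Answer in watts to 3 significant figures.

The source's internal resistance is just another series element carrying I; its dissipation is I²r.
I = ε / (r + R) = 12.0 / (0.0689 + 0.327) = 30.31 A
P_int = I² r = (30.31)² × 0.0689 = 63.30 W

63.3 W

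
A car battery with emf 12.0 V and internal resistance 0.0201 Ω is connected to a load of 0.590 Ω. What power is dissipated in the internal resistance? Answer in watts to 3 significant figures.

7.78 W

r is in series with the load, so it carries the full circuit current — the loss in it is I²r.
I = ε / (r + R) = 12.0 / (0.0201 + 0.590) = 19.67 A
P_int = I² r = (19.67)² × 0.0201 = 7.776 W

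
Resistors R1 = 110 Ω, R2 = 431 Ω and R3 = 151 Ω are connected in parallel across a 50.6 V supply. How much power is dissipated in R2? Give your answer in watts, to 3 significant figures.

5.94 W

Parallel branches share the same voltage; P = V²/R gives the branch power in one step.
P_R2 = V² / R2 = (50.6)² / 431 Ω = 5.941 W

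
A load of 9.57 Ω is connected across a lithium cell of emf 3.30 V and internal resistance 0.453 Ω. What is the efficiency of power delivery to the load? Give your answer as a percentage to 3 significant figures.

95.5 %

Efficiency is P_load / P_total. With a series r and R sharing the same I, P = I²R for each, so η = R/(R+r).
η = R / (R + r) = 9.57 / (9.57 + 0.453) = 0.9548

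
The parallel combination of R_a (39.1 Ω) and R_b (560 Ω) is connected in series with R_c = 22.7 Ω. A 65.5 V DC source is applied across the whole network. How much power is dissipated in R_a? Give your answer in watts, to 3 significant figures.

41.8 W

First find R_p for the parallel pair, then treat R_p + R_c as a series loop.
R_p = (39.1×560)/(39.1+560) = 36.55 Ω
R_total = R_p + 22.7 = 36.55 + 22.7 = 59.25 Ω
I = V / R_total = 65.5 / 59.25 = 1.106 A
Voltage across the parallel pair: V_p = I × R_p = 1.106 × 36.55 = 40.40 V
R_a has V_p across it, so P = V_p²/R_a.
P_R_a = (40.40)² / 39.1 = 41.75 W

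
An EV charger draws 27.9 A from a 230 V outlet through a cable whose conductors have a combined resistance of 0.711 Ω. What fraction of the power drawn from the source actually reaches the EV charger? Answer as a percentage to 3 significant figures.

The cable carries the full 27.9 A.
P_line = I² R_line = (27.90)² × 0.711 = 553.4 W
P_source = V I = 230 × 27.90 = 6417 W; P_load = 5864 W
η = P_load / P_source = 5864 / 6417 = 0.9138

91.4 %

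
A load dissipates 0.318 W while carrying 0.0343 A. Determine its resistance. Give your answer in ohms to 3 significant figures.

270 Ω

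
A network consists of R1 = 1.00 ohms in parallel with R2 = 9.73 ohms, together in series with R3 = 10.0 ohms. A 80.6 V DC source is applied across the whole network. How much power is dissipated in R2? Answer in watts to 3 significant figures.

Combine R1 and R2 into their parallel equivalent first, reducing the network to two series resistors.
R_p = (1.00×9.73)/(1.00+9.73) = 0.9068 Ω
R_total = R_p + 10.0 = 0.9068 + 10.0 = 10.91 Ω
I = V / R_total = 80.6 / 10.91 = 7.390 A
Voltage across the parallel pair: V_p = I × R_p = 7.390 × 0.9068 = 6.701 V
R2 sits across V_p; its power is V_p²/R.
P_R2 = (6.701)² / 9.73 = 4.615 W

4.62 W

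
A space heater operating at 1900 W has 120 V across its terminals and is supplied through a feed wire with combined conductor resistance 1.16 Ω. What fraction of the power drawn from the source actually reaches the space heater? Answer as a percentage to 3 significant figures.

86.7 %

I = P / V = 1900 / 120 = 15.83 A through the feed wire.
P_line = I² R_line = (15.83)² × 1.16 = 290.8 W
P_source = P_load + P_line = 1900 + 290.8 = 2191 W
η = P_load / P_source = 1900 / 2191 = 0.8673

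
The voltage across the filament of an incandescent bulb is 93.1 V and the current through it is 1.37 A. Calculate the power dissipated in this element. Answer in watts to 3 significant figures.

128 W

Both the voltage across and the current through the element are known, so P = V I applies directly.
P = 93.1 V × 1.370 A = 127.5 W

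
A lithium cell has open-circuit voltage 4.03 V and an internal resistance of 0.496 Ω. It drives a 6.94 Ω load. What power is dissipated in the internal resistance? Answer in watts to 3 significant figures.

0.146 W

The internal resistance carries the same current as the load; P_int = I²r.
I = ε / (r + R) = 4.03 / (0.496 + 6.94) = 0.5420 A
P_int = I² r = (0.5420)² × 0.496 = 0.1457 W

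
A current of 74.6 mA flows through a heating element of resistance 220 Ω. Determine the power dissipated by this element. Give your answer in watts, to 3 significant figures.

1.22 W

With I and R stated, P = I²R applies in one step.
P = (0.07460 A)² × 220 Ω = 1.224 W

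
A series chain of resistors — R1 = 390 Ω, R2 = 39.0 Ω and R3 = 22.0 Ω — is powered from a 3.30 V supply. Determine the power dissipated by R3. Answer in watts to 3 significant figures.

Every series element carries the same I. Get I from the total resistance, then P = I² × R3.
R_total = 390 + 39.0 + 22.0 = 451.0 Ω
I = V / R_total = 3.30 / 451.0 = 0.007317 A
P_R3 = I² × R3 = (0.007317)² × 22.0 = 0.001178 W

0.00118 W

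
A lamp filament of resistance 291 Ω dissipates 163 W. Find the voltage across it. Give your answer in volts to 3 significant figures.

218 V

Rearranging the power relation for the two known quantities gives V = √(P R).
V = √(163 × 291) = 217.8 V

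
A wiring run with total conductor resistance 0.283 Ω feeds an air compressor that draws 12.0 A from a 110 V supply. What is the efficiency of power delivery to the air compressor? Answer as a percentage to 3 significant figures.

The wiring run carries the full 12.0 A.
P_line = I² R_line = (12.00)² × 0.283 = 40.75 W
P_source = V I = 110 × 12.00 = 1320 W; P_load = 1279 W
η = P_load / P_source = 1279 / 1320 = 0.9691

96.9 %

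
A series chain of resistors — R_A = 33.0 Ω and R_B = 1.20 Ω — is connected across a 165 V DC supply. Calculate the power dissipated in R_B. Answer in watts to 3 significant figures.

27.9 W

Series elements share the same current, so find I first, then use P = I²R.
R_total = 33.0 + 1.20 = 34.20 Ω
I = V / R_total = 165 / 34.20 = 4.825 A
P_R_B = I² × R_B = (4.825)² × 1.20 = 27.93 W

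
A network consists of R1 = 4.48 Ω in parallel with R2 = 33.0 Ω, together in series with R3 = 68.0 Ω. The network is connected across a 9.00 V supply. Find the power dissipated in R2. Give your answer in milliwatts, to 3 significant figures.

Collapse the R1‖R2 pair into one equivalent R_p; then R_p and R3 form a series string.
R_p = (4.48×33.0)/(4.48+33.0) = 3.945 Ω
R_total = R_p + 68.0 = 3.945 + 68.0 = 71.94 Ω
I = V / R_total = 9.00 / 71.94 = 0.1251 A
Voltage across the parallel pair: V_p = I × R_p = 0.1251 × 3.945 = 0.4934 V
R2 sits across V_p; its power is V_p²/R.
P_R2 = (0.4934)² / 33.0 = 0.007378 W

7.38 mW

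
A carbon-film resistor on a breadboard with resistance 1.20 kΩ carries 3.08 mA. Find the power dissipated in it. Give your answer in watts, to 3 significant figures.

0.0114 W

Knowing I and R, the power is just I²R — no need to find V first.
P = (0.003080 A)² × 1200 Ω = 0.01138 W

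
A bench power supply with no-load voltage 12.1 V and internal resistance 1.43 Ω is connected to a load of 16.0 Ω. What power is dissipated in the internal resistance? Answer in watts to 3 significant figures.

0.689 W

The source's internal resistance is just another series element carrying I; its dissipation is I²r.
I = ε / (r + R) = 12.1 / (1.43 + 16.0) = 0.6942 A
P_int = I² r = (0.6942)² × 1.43 = 0.6891 W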